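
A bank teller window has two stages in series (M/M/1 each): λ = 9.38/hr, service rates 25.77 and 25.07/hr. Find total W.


Each node sees arrival rate λ = 9.38/hr (tandem ⇒ throughput preserved).
W₁ = 1/(μ₁−λ) = 1/(25.77−9.38) = 0.06101 hr
W₂ = 1/(μ₂−λ) = 1/(25.07−9.38) = 0.06373 hr
W_total = W₁ + W₂ = 0.06101 + 0.06373 = 0.12475 hr

Final: 0.12475 hr


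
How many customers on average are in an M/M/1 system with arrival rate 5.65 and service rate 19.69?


ρ = λ/μ = 5.65/19.69 = 0.2869
L = ρ/(1−ρ) = 0.2869/(1 − 0.2869) = 0.2869/0.7131 = 0.4024

Final: 0.4024


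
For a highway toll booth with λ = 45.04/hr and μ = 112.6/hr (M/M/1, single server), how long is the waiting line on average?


ρ = 45.04/112.6 = 0.4000
Lq = ρ²/(1−ρ) = 0.1600/0.6000 = 0.2667

Final: 0.2667


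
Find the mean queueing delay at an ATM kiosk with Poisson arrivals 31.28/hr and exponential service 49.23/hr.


ρ = 31.28/49.23 = 0.6354
Wq = ρ/(μ−λ) = 0.6354/(49.23 − 31.28) = 0.6354/17.95 = 0.03540 hr

Final: 0.03540 hr


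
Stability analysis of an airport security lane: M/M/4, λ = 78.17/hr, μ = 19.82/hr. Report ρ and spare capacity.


Total capacity cμ = 4·19.82 = 79.28/hr
ρ = λ/(cμ) = 78.17/79.28 = 0.9860
Stable ⇔ ρ < 1: YES
Spare capacity = cμ − λ = 79.28 − 78.17 = 1.11/hr

Final: ρ = 0.9860; stable; margin = 1.11/hr


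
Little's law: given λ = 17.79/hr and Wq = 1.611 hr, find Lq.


Lq = λWq = 17.79·1.611 = 28.6597

Final: 28.6597


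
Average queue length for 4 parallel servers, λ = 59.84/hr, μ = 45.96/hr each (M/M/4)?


a = λ/μ = 1.3020; ρ = a/4 = 0.3255
P₀ = 0.270637
Lq = P₀·a^c·ρ / (c!·(1−ρ)²) = 0.270637·2.87373·0.3255/(24·0.45495)
= 0.02319

Final: 0.02319


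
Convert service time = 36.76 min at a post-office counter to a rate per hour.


μ = 1/(service time) in consistent units.
1 hour = 60 min, so μ = 60/36.76 = 1.6322 per hour

Final: 1.6322 /hr


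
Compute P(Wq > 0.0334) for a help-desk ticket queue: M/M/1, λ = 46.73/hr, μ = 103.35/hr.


ρ = 46.73/103.35 = 0.4522
P(Wq > t) = ρ·e^{−(μ−λ)t} = 0.4522·e^{−1.8911}
= 0.4522·0.150905 = 0.068232

Final: 0.068232


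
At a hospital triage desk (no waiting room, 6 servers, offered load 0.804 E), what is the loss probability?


B(c,a) = (a^c/c!) / Σ_{k=0}^{c} a^k/k!
a^6/6! = 0.0003751
Σ terms (k=0..6): 1.00000 + 0.80400 + 0.32321 + 0.08662 + 0.01741 + 0.002800 + 0.0003751 = 2.234413
B = 0.0003751/2.234413 = 0.0001679

Final: 0.0001679


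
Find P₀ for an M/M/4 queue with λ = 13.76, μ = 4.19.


a = λ/μ = 13.76/4.19 = 3.2840; ρ = a/c = 0.8210
Σ_{k=0}^{3} a^k/k! (terms k=0..3) = 1.00000 + 3.28401 + 5.39236 + 5.90285 = 15.57922
Tail: a^4/(4!(1−ρ)) = 116.31016/(24·0.1790) = 27.07442
P₀ = 1/(15.57922 + 27.07442) = 1/42.65364 = 0.023445

Final: 0.023445


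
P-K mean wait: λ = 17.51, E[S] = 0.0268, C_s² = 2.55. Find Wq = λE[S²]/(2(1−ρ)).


ρ = λ·E[S] = 17.51·0.0268 = 0.4693
E[S²] = E[S]²(1+C_s²) = 0.0268²·(1+2.55) = 0.002550
Wq = λ·E[S²]/(2(1−ρ)) = 17.51·0.002550/(2·0.5307) = 0.04206 hr

Final: 0.04206 hr


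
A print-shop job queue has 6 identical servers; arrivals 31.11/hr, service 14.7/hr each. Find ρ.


ρ = λ/(cμ) = 31.11/(6·14.7) = 31.11/88.20 = 0.3527

Final: 0.3527


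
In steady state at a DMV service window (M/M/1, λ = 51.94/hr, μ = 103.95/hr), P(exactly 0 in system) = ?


ρ = 51.94/103.95 = 0.4997
P_n = (1−ρ)·ρ^n = (1 − 0.4997)·0.4997^0 = 0.5003·1.000000 = 0.500337

Final: 0.500337


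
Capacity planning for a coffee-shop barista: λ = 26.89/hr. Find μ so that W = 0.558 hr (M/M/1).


W = 1/(μ−λ) ⇒ μ − λ = 1/W = 1/0.558 = 1.7921
μ = λ + 1/W = 26.89 + 1.7921 = 28.6821 per hr

Final: 28.6821 /hr


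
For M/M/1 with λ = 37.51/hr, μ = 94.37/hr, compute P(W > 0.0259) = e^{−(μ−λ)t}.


W ~ Exponential(μ−λ) for M/M/1.
μ − λ = 94.37 − 37.51 = 56.8600
P(W > t) = e^{−(μ−λ)t} = e^{−1.4727} = 0.229311

Final: 0.229311


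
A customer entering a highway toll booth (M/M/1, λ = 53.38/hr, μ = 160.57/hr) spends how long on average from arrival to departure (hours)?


W = 1/(μ−λ) = 1/(160.57 − 53.38) = 1/107.19 = 0.009329 hr

Final: 0.009329 hr


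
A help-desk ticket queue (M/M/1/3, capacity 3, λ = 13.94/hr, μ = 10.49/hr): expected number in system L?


ρ = 13.94/10.49 = 1.3289
L = ρ[1 − (K+1)ρ^K + Kρ^(K+1)] / [(1−ρ)(1−ρ^(K+1))]
Numerator: 1.3289·(1 − 4·2.346723 + 3·3.118524) = 1.287265
Denominator: (-0.3289)·(-2.118524) = 0.696750
L = 1.287265/0.696750 = 1.8475

Final: 1.8475


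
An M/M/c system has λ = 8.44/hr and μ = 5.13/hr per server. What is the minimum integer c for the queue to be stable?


Stability requires cμ > λ ⇔ c > λ/μ.
λ/μ = 8.44/5.13 = 1.6452
Minimum integer c = ⌊1.6452⌋ + 1 = 2
Check: 2·5.13 = 10.26 > 8.44, while 1·5.13 = 5.13 ≤ 8.44

Final: 2 servers


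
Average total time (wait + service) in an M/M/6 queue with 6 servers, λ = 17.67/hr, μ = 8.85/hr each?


a = 1.9966; ρ = 0.3328; P₀ = 0.135596
Lq = P₀·a^c·ρ/(c!(1−ρ)²) = 0.008918
Wq = Lq/λ = 0.008918/17.67 = 0.0005047 hr
W = Wq + 1/μ = 0.0005047 + 0.11299 = 0.11350 hr

Final: 0.11350 hr


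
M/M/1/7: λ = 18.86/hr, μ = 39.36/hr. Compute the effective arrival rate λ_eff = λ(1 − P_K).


ρ = 0.4792; P_K = (1−ρ)ρ^7/(1−ρ^8) = 0.003029
λ_eff = λ(1 − P_K) = 18.86·(1 − 0.003029) = 18.86·0.996971 = 18.8029 /hr

Final: 18.8029 /hr


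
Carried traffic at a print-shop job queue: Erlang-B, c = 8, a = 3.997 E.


B(8,3.997) = 0.030326 (Erlang-B)
Carried load = a(1 − B) = 3.997·(1 − 0.030326) = 3.997·0.969674 = 3.8758 E

Final: 3.8758 Erlangs


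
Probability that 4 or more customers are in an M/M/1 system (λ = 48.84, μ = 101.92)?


ρ = 48.84/101.92 = 0.4792
P(N ≥ n) = ρ^n = 0.4792^4 = 0.052731

Final: 0.052731


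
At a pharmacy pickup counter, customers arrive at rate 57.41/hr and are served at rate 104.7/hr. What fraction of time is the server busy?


ρ = λ/μ = 57.41/104.7 = 0.5483

Final: 0.5483


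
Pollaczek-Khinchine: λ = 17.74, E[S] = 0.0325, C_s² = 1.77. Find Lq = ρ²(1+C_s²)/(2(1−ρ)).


ρ = λ·E[S] = 17.74·0.0325 = 0.5766
Lq = ρ²(1+C_s²)/(2(1−ρ)) = 0.3324·(1+1.77)/(2·0.4234)
= 0.3324·2.7700/0.8469 = 1.08723

Final: 1.08723


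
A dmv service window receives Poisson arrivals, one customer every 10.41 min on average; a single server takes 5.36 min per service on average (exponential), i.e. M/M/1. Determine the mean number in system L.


λ = 60/10.41 = 5.7637 /hr
μ = 60/5.36 = 11.1940 /hr
ρ = λ/μ = 5.7637/11.1940 = 0.5149
L = ρ/(1−ρ) = 0.5149/0.4851 = 1.0614

Final: 1.0614


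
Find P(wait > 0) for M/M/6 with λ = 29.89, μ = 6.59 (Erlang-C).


a = λ/μ = 4.5357; ρ = a/6 = 0.7559
P₀ = 0.008730 (from M/M/c formula)
C(c,a) = [a^c/(c!(1−ρ))]·P₀ = [8706.48794/(720·0.2441)]·0.008730
= 49.54728·0.008730 = 0.432535

Final: 0.432535


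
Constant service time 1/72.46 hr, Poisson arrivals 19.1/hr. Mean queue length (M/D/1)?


ρ = 19.1/72.46 = 0.2636
M/D/1: Lq = ρ²/(2(1−ρ)) = 0.06948/(2·0.7364) = 0.04718

Final: 0.04718


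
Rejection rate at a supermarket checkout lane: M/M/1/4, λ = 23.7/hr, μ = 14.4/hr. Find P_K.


ρ = λ/μ = 23.7/14.4 = 1.6458
P_K = (1−ρ)ρ^K/(1−ρ^(K+1)) = (-0.6458·7.337421)/(1 − 12.076171)
= -4.738751/-11.076171 = 0.427833

Final: 0.427833


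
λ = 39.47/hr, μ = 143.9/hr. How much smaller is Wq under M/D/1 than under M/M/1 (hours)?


ρ = 39.47/143.9 = 0.2743
Wq(M/M/1) = ρ/(μ−λ) = 0.2743/104.43 = 0.002627 hr
Wq(M/D/1) = ρ/(2(μ−λ)) = 0.001313 hr
Savings = 0.002627 − 0.001313 = 0.001313 hr

Final: 0.001313 hr


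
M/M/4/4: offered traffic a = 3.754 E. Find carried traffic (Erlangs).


B(4,3.754) = 0.286406 (Erlang-B)
Carried load = a(1 − B) = 3.754·(1 − 0.286406) = 3.754·0.713594 = 2.6788 E

Final: 2.6788 Erlangs


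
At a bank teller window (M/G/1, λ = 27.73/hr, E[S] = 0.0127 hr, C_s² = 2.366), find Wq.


ρ = λ·E[S] = 27.73·0.0127 = 0.3522
E[S²] = E[S]²(1+C_s²) = 0.0127²·(1+2.366) = 0.0005429
Wq = λ·E[S²]/(2(1−ρ)) = 27.73·0.0005429/(2·0.6478) = 0.01162 hr

Final: 0.01162 hr


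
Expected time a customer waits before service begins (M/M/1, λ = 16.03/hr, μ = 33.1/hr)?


ρ = 16.03/33.1 = 0.4843
Wq = ρ/(μ−λ) = 0.4843/(33.1 − 16.03) = 0.4843/17.07 = 0.02837 hr

Final: 0.02837 hr


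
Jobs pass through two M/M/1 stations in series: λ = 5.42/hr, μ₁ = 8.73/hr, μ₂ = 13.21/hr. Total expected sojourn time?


Each node sees arrival rate λ = 5.42/hr (tandem ⇒ throughput preserved).
W₁ = 1/(μ₁−λ) = 1/(8.73−5.42) = 0.30211 hr
W₂ = 1/(μ₂−λ) = 1/(13.21−5.42) = 0.12837 hr
W_total = W₁ + W₂ = 0.30211 + 0.12837 = 0.43048 hr

Final: 0.43048 hr


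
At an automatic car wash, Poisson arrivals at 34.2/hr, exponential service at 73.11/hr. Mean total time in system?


W = 1/(μ−λ) = 1/(73.11 − 34.2) = 1/38.91 = 0.02570 hr

Final: 0.02570 hr


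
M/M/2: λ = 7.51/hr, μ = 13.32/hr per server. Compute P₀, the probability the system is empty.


a = λ/μ = 7.51/13.32 = 0.5638; ρ = a/c = 0.2819
Σ_{k=0}^{1} a^k/k! (terms k=0..1) = 1.00000 + 0.56381 = 1.56381
Tail: a^2/(2!(1−ρ)) = 0.31789/(2·0.7181) = 0.22134
P₀ = 1/(1.56381 + 0.22134) = 1/1.78515 = 0.560176

Final: 0.560176


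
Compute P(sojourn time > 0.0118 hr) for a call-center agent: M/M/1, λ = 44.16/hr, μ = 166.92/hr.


W ~ Exponential(μ−λ) for M/M/1.
μ − λ = 166.92 − 44.16 = 122.7600
P(W > t) = e^{−(μ−λ)t} = e^{−1.4486} = 0.234906

Final: 0.234906


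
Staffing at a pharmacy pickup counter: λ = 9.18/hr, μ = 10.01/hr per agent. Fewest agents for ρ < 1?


Stability requires cμ > λ ⇔ c > λ/μ.
λ/μ = 9.18/10.01 = 0.9171
Minimum integer c = ⌊0.9171⌋ + 1 = 1
Check: 1·10.01 = 10.01 > 9.18, while 0·10.01 = 0.00 ≤ 9.18

Final: 1 servers


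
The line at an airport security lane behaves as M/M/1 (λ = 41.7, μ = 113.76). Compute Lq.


ρ = 41.7/113.76 = 0.3666
Lq = ρ²/(1−ρ) = 0.1344/0.6334 = 0.2121

Final: 0.2121


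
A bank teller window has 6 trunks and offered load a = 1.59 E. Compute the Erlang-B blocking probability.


B(c,a) = (a^c/c!) / Σ_{k=0}^{c} a^k/k!
a^6/6! = 0.022441
Σ terms (k=0..6): 1.00000 + 1.59000 + 1.26405 + 0.66995 + 0.26630 + 0.08468 + 0.02244 = 4.897426
B = 0.022441/4.897426 = 0.004582

Final: 0.004582


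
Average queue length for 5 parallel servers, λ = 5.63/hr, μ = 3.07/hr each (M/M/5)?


a = λ/μ = 1.8339; ρ = a/5 = 0.3668
P₀ = 0.159044
Lq = P₀·a^c·ρ / (c!·(1−ρ)²) = 0.159044·20.74197·0.3668/(120·0.40097)
= 0.02515

Final: 0.02515


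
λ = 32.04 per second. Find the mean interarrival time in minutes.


Mean interarrival time = 1/λ = 1/32.04 second = 0.03121 second
In minutes: 0.03121 × 0.0166667 = 0.0005202 min

Final: 0.0005202 min


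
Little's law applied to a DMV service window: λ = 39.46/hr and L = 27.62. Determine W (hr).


W = L/λ = 27.62/39.46 = 0.6999 hr

Final: 0.6999 hr


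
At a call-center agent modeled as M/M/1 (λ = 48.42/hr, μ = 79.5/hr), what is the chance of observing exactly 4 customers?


ρ = 48.42/79.5 = 0.6091
P_n = (1−ρ)·ρ^n = (1 − 0.6091)·0.6091^4 = 0.3909·0.137604 = 0.053795

Final: 0.053795


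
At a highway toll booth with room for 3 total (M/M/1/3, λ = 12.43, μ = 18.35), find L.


ρ = 12.43/18.35 = 0.6774
L = ρ[1 − (K+1)ρ^K + Kρ^(K+1)] / [(1−ρ)(1−ρ^(K+1))]
Numerator: 0.6774·(1 − 4·0.310817 + 3·0.210543) = 0.263068
Denominator: (0.3226)·(0.789457) = 0.254691
L = 0.263068/0.254691 = 1.0329

Final: 1.0329


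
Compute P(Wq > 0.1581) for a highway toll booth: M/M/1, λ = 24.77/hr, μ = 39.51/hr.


ρ = 24.77/39.51 = 0.6269
P(Wq > t) = ρ·e^{−(μ−λ)t} = 0.6269·e^{−2.3304}
= 0.6269·0.097257 = 0.060974

Final: 0.060974


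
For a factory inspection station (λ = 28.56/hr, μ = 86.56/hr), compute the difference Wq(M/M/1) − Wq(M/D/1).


ρ = 28.56/86.56 = 0.3299
Wq(M/M/1) = ρ/(μ−λ) = 0.3299/58.00 = 0.005689 hr
Wq(M/D/1) = ρ/(2(μ−λ)) = 0.002844 hr
Savings = 0.005689 − 0.002844 = 0.002844 hr

Final: 0.002844 hr


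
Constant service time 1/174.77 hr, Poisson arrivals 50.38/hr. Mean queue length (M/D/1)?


ρ = 50.38/174.77 = 0.2883
M/D/1: Lq = ρ²/(2(1−ρ)) = 0.08310/(2·0.7117) = 0.05838

Final: 0.05838


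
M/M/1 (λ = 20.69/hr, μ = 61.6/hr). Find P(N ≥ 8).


ρ = 20.69/61.6 = 0.3359
P(N ≥ n) = ρ^n = 0.3359^8 = 0.0001620

Final: 0.0001620


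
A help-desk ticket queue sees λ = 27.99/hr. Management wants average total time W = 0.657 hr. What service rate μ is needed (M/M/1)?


W = 1/(μ−λ) ⇒ μ − λ = 1/W = 1/0.657 = 1.5221
μ = λ + 1/W = 27.99 + 1.5221 = 29.5121 per hr

Final: 29.5121 /hr


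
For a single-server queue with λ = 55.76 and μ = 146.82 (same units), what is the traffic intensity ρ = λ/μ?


ρ = λ/μ = 55.76/146.82 = 0.3798

Final: 0.3798


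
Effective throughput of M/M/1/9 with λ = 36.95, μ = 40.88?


ρ = 0.9039; P_K = (1−ρ)ρ^9/(1−ρ^10) = 0.060858
λ_eff = λ(1 − P_K) = 36.95·(1 − 0.060858) = 36.95·0.939142 = 34.7013 /hr

Final: 34.7013 /hr


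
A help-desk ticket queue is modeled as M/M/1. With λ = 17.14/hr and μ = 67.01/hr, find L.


ρ = λ/μ = 17.14/67.01 = 0.2558
L = ρ/(1−ρ) = 0.2558/(1 − 0.2558) = 0.2558/0.7442 = 0.3437

Final: 0.3437


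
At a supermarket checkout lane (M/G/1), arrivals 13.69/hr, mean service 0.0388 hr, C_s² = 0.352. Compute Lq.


ρ = λ·E[S] = 13.69·0.0388 = 0.5312
Lq = ρ²(1+C_s²)/(2(1−ρ)) = 0.2821·(1+0.352)/(2·0.4688)
= 0.2821·1.3520/0.9377 = 0.40682

Final: 0.40682


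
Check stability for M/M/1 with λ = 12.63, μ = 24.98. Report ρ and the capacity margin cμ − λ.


Total capacity cμ = 1·24.98 = 24.98/hr
ρ = λ/(cμ) = 12.63/24.98 = 0.5056
Stable ⇔ ρ < 1: YES
Spare capacity = cμ − λ = 24.98 − 12.63 = 12.35/hr

Final: ρ = 0.5056; stable; margin = 12.35/hr


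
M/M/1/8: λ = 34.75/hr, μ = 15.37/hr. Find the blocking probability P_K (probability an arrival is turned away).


ρ = λ/μ = 34.75/15.37 = 2.2609
P_K = (1−ρ)ρ^K/(1−ρ^(K+1)) = (-1.2609·682.727712)/(1 − 1543.577619)
= -860.849906/-1542.577619 = 0.558059

Final: 0.558059


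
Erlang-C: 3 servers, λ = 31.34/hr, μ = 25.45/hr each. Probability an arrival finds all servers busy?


a = λ/μ = 1.2314; ρ = a/3 = 0.4105
P₀ = 0.284286 (from M/M/c formula)
C(c,a) = [a^c/(c!(1−ρ))]·P₀ = [1.86738/(6·0.5895)]·0.284286
= 0.52794·0.284286 = 0.150085

Final: 0.150085


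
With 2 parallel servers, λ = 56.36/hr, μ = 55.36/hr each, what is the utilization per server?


ρ = λ/(cμ) = 56.36/(2·55.36) = 56.36/110.72 = 0.5090

Final: 0.5090


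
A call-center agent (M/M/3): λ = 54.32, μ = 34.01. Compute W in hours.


a = 1.5972; ρ = 0.5324; P₀ = 0.187798
Lq = P₀·a^c·ρ/(c!(1−ρ)²) = 0.31050
Wq = Lq/λ = 0.31050/54.32 = 0.005716 hr
W = Wq + 1/μ = 0.005716 + 0.02940 = 0.03512 hr

Final: 0.03512 hr


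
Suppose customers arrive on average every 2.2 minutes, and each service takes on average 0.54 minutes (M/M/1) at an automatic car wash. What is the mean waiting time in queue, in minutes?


λ = 60/2.2 = 27.2727 /hr
μ = 60/0.54 = 111.1111 /hr
ρ = λ/μ = 27.2727/111.1111 = 0.2455
Wq = ρ/(μ−λ) = 0.2455/(111.1111−27.2727) = 0.002928 hr
In minutes: 0.002928·60 = 0.1757 min

Final: 0.1757 min


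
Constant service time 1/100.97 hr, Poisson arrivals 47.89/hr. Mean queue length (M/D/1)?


ρ = 47.89/100.97 = 0.4743
M/D/1: Lq = ρ²/(2(1−ρ)) = 0.2250/(2·0.5257) = 0.21396

Final: 0.21396


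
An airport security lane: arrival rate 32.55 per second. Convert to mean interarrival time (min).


Mean interarrival time = 1/λ = 1/32.55 second = 0.03072 second
In minutes: 0.03072 × 0.0166667 = 0.0005120 min

Final: 0.0005120 min


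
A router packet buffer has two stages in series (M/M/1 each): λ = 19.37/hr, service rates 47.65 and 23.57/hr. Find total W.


Each node sees arrival rate λ = 19.37/hr (tandem ⇒ throughput preserved).
W₁ = 1/(μ₁−λ) = 1/(47.65−19.37) = 0.03536 hr
W₂ = 1/(μ₂−λ) = 1/(23.57−19.37) = 0.23810 hr
W_total = W₁ + W₂ = 0.03536 + 0.23810 = 0.27346 hr

Final: 0.27346 hr


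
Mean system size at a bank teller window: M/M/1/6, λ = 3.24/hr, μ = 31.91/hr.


ρ = 3.24/31.91 = 0.1015
L = ρ[1 − (K+1)ρ^K + Kρ^(K+1)] / [(1−ρ)(1−ρ^(K+1))]
Numerator: 0.1015·(1 − 7·0.000001096 + 6·0.0000001113) = 0.101535
Denominator: (0.8985)·(1.000000) = 0.898464
L = 0.101535/0.898464 = 0.1130

Final: 0.1130


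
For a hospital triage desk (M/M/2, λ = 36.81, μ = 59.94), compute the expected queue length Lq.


a = λ/μ = 0.6141; ρ = a/2 = 0.3071
P₀ = 0.530155
Lq = P₀·a^c·ρ / (c!·(1−ρ)²) = 0.530155·0.37714·0.3071/(2·0.48017)
= 0.06393

Final: 0.06393


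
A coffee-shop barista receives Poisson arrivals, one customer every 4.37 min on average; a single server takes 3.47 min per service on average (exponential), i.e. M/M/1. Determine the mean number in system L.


λ = 60/4.37 = 13.7300 /hr
μ = 60/3.47 = 17.2911 /hr
ρ = λ/μ = 13.7300/17.2911 = 0.7941
L = ρ/(1−ρ) = 0.7941/0.2059 = 3.8556

Final: 3.8556


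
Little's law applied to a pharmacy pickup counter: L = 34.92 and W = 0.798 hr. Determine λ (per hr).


λ = L/W = 34.92/0.798 = 43.7594 /hr

Final: 43.7594 /hr


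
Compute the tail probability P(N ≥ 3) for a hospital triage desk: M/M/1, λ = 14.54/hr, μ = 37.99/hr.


ρ = 14.54/37.99 = 0.3827
P(N ≥ n) = ρ^n = 0.3827^3 = 0.056064

Final: 0.056064


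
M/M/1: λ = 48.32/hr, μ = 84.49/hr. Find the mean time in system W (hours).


W = 1/(μ−λ) = 1/(84.49 − 48.32) = 1/36.17 = 0.02765 hr

Final: 0.02765 hr


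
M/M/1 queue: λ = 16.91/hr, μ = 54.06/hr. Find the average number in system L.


ρ = λ/μ = 16.91/54.06 = 0.3128
L = ρ/(1−ρ) = 0.3128/(1 − 0.3128) = 0.3128/0.6872 = 0.4552

Final: 0.4552


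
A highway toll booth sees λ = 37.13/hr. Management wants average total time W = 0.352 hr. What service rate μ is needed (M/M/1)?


W = 1/(μ−λ) ⇒ μ − λ = 1/W = 1/0.352 = 2.8409
μ = λ + 1/W = 37.13 + 2.8409 = 39.9709 per hr

Final: 39.9709 /hr


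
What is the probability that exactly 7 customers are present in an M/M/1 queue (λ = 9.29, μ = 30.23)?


ρ = 9.29/30.23 = 0.3073
P_n = (1−ρ)·ρ^n = (1 − 0.3073)·0.3073^7 = 0.6927·0.0002588 = 0.0001793

Final: 0.0001793


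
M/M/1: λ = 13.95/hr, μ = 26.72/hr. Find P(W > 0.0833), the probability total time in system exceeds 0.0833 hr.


W ~ Exponential(μ−λ) for M/M/1.
μ − λ = 26.72 − 13.95 = 12.7700
P(W > t) = e^{−(μ−λ)t} = e^{−1.0637} = 0.345162

Final: 0.345162


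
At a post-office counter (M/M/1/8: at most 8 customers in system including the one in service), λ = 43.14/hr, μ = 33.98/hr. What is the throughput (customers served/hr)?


ρ = 1.2696; P_K = (1−ρ)ρ^8/(1−ρ^9) = 0.240386
λ_eff = λ(1 − P_K) = 43.14·(1 − 0.240386) = 43.14·0.759614 = 32.7697 /hr

Final: 32.7697 /hr


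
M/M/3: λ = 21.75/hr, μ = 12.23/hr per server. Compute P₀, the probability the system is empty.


a = λ/μ = 21.75/12.23 = 1.7784; ρ = a/c = 0.5928
Σ_{k=0}^{2} a^k/k! (terms k=0..2) = 1.00000 + 1.77841 + 1.58138 = 4.35979
Tail: a^3/(3!(1−ρ)) = 5.62469/(6·0.4072) = 2.30221
P₀ = 1/(4.35979 + 2.30221) = 1/6.66200 = 0.150105

Final: 0.150105


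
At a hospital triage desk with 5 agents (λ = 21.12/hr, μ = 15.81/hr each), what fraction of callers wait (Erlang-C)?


a = λ/μ = 1.3359; ρ = a/5 = 0.2672
P₀ = 0.262708 (from M/M/c formula)
C(c,a) = [a^c/(c!(1−ρ))]·P₀ = [4.25412/(120·0.7328)]·0.262708
= 0.04838·0.262708 = 0.012709

Final: 0.012709


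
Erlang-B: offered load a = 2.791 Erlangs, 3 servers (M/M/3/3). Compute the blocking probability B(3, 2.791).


B(c,a) = (a^c/c!) / Σ_{k=0}^{c} a^k/k!
a^3/3! = 3.623500
Σ terms (k=0..3): 1.00000 + 2.79100 + 3.89484 + 3.62350 = 11.309340
B = 3.623500/11.309340 = 0.320399

Final: 0.320399


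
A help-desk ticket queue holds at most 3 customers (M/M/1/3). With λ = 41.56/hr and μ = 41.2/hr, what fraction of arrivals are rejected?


ρ = λ/μ = 41.56/41.2 = 1.0087
P_K = (1−ρ)ρ^K/(1−ρ^(K+1)) = (-0.008738·1.026443)/(1 − 1.035412)
= -0.008969/-0.035412 = 0.253272

Final: 0.253272


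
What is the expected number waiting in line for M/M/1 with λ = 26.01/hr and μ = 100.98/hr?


ρ = 26.01/100.98 = 0.2576
Lq = ρ²/(1−ρ) = 0.06635/0.7424 = 0.08936

Final: 0.08936


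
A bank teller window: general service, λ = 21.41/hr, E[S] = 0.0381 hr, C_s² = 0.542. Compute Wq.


ρ = λ·E[S] = 21.41·0.0381 = 0.8157
E[S²] = E[S]²(1+C_s²) = 0.0381²·(1+0.542) = 0.002238
Wq = λ·E[S²]/(2(1−ρ)) = 21.41·0.002238/(2·0.1843) = 0.13003 hr

Final: 0.13003 hr


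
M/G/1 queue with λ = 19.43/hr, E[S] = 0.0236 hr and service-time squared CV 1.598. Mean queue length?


ρ = λ·E[S] = 19.43·0.0236 = 0.4585
Lq = ρ²(1+C_s²)/(2(1−ρ)) = 0.2103·(1+1.598)/(2·0.5415)
= 0.2103·2.5980/1.0829 = 0.50445

Final: 0.50445


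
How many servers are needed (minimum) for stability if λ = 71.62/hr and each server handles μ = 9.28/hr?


Stability requires cμ > λ ⇔ c > λ/μ.
λ/μ = 71.62/9.28 = 7.7177
Minimum integer c = ⌊7.7177⌋ + 1 = 8
Check: 8·9.28 = 74.24 > 71.62, while 7·9.28 = 64.96 ≤ 71.62

Final: 8 servers


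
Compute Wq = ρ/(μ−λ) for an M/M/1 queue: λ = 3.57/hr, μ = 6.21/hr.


ρ = 3.57/6.21 = 0.5749
Wq = ρ/(μ−λ) = 0.5749/(6.21 − 3.57) = 0.5749/2.64 = 0.2178 hr

Final: 0.2178 hr


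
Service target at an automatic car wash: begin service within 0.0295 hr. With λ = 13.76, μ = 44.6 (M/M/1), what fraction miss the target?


ρ = 13.76/44.6 = 0.3085
P(Wq > t) = ρ·e^{−(μ−λ)t} = 0.3085·e^{−0.9098}
= 0.3085·0.402613 = 0.124214

Final: 0.124214


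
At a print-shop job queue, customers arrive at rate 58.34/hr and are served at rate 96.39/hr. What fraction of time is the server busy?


ρ = λ/μ = 58.34/96.39 = 0.6052

Final: 0.6052


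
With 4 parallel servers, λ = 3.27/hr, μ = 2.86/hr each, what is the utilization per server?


ρ = λ/(cμ) = 3.27/(4·2.86) = 3.27/11.44 = 0.2858

Final: 0.2858


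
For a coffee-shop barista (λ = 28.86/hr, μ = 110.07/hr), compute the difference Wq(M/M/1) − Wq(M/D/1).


ρ = 28.86/110.07 = 0.2622
Wq(M/M/1) = ρ/(μ−λ) = 0.2622/81.21 = 0.003229 hr
Wq(M/D/1) = ρ/(2(μ−λ)) = 0.001614 hr
Savings = 0.003229 − 0.001614 = 0.001614 hr

Final: 0.001614 hr


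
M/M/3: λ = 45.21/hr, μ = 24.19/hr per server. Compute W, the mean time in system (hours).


a = 1.8690; ρ = 0.6230; P₀ = 0.133309
Lq = P₀·a^c·ρ/(c!(1−ρ)²) = 0.63572
Wq = Lq/λ = 0.63572/45.21 = 0.01406 hr
W = Wq + 1/μ = 0.01406 + 0.04134 = 0.05540 hr

Final: 0.05540 hr


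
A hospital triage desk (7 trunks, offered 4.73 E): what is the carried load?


B(7,4.73) = 0.103849 (Erlang-B)
Carried load = a(1 − B) = 4.73·(1 − 0.103849) = 4.73·0.896151 = 4.2388 E

Final: 4.2388 Erlangs


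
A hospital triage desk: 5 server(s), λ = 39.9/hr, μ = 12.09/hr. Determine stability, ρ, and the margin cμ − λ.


Total capacity cμ = 5·12.09 = 60.45/hr
ρ = λ/(cμ) = 39.9/60.45 = 0.6600
Stable ⇔ ρ < 1: YES
Spare capacity = cμ − λ = 60.45 − 39.9 = 20.55/hr

Final: ρ = 0.6600; stable; margin = 20.55/hr


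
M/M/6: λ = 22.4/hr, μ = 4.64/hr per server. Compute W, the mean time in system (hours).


a = 4.8276; ρ = 0.8046; P₀ = 0.005859
Lq = P₀·a^c·ρ/(c!(1−ρ)²) = 2.17052
Wq = Lq/λ = 2.17052/22.4 = 0.09690 hr
W = Wq + 1/μ = 0.09690 + 0.21552 = 0.31242 hr

Final: 0.31242 hr


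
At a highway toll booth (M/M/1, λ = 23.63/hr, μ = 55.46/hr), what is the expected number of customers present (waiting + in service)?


ρ = λ/μ = 23.63/55.46 = 0.4261
L = ρ/(1−ρ) = 0.4261/(1 − 0.4261) = 0.4261/0.5739 = 0.7424

Final: 0.7424


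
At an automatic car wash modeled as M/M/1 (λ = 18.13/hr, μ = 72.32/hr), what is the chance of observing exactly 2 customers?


ρ = 18.13/72.32 = 0.2507
P_n = (1−ρ)·ρ^n = (1 − 0.2507)·0.2507^2 = 0.7493·0.062846 = 0.047091

Final: 0.047091


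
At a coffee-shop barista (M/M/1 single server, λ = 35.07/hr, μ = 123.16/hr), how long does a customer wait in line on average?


ρ = 35.07/123.16 = 0.2848
Wq = ρ/(μ−λ) = 0.2848/(123.16 − 35.07) = 0.2848/88.09 = 0.003233 hr

Final: 0.003233 hr


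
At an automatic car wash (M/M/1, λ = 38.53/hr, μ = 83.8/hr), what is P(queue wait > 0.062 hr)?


ρ = 38.53/83.8 = 0.4598
P(Wq > t) = ρ·e^{−(μ−λ)t} = 0.4598·e^{−2.8067}
= 0.4598·0.060402 = 0.027772

Final: 0.027772


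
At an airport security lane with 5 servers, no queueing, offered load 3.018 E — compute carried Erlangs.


B(5,3.018) = 0.111595 (Erlang-B)
Carried load = a(1 − B) = 3.018·(1 − 0.111595) = 3.018·0.888405 = 2.6812 E

Final: 2.6812 Erlangs


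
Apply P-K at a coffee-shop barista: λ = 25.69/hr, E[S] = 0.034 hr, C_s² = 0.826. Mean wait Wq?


ρ = λ·E[S] = 25.69·0.034 = 0.8735
E[S²] = E[S]²(1+C_s²) = 0.034²·(1+0.826) = 0.002111
Wq = λ·E[S²]/(2(1−ρ)) = 25.69·0.002111/(2·0.1265) = 0.21427 hr

Final: 0.21427 hr


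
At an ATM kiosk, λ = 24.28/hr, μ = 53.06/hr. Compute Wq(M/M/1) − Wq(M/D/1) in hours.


ρ = 24.28/53.06 = 0.4576
Wq(M/M/1) = ρ/(μ−λ) = 0.4576/28.78 = 0.01590 hr
Wq(M/D/1) = ρ/(2(μ−λ)) = 0.007950 hr
Savings = 0.01590 − 0.007950 = 0.007950 hr

Final: 0.007950 hr


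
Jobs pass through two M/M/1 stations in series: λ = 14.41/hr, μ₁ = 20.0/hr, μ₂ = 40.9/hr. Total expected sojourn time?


Each node sees arrival rate λ = 14.41/hr (tandem ⇒ throughput preserved).
W₁ = 1/(μ₁−λ) = 1/(20.0−14.41) = 0.17889 hr
W₂ = 1/(μ₂−λ) = 1/(40.9−14.41) = 0.03775 hr
W_total = W₁ + W₂ = 0.17889 + 0.03775 = 0.21664 hr

Final: 0.21664 hr


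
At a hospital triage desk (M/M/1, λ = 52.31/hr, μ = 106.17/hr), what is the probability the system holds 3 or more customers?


ρ = 52.31/106.17 = 0.4927
P(N ≥ n) = ρ^n = 0.4927^3 = 0.119605

Final: 0.119605


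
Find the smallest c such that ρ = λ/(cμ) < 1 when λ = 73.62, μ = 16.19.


Stability requires cμ > λ ⇔ c > λ/μ.
λ/μ = 73.62/16.19 = 4.5473
Minimum integer c = ⌊4.5473⌋ + 1 = 5
Check: 5·16.19 = 80.95 > 73.62, while 4·16.19 = 64.76 ≤ 73.62

Final: 5 servers


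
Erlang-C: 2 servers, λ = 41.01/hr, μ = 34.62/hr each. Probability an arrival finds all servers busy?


a = λ/μ = 1.1846; ρ = a/2 = 0.5923
P₀ = 0.256054 (from M/M/c formula)
C(c,a) = [a^c/(c!(1−ρ))]·P₀ = [1.40322/(2·0.4077)]·0.256054
= 1.72084·0.256054 = 0.440630

Final: 0.440630


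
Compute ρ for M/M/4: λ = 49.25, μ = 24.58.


ρ = λ/(cμ) = 49.25/(4·24.58) = 49.25/98.32 = 0.5009

Final: 0.5009


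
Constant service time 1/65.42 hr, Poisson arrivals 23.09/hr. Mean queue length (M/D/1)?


ρ = 23.09/65.42 = 0.3530
M/D/1: Lq = ρ²/(2(1−ρ)) = 0.1246/(2·0.6470) = 0.09626

Final: 0.09626


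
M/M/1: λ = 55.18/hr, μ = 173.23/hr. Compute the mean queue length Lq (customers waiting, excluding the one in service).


ρ = 55.18/173.23 = 0.3185
Lq = ρ²/(1−ρ) = 0.1015/0.6815 = 0.1489

Final: 0.1489


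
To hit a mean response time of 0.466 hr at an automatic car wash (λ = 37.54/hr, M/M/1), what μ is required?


W = 1/(μ−λ) ⇒ μ − λ = 1/W = 1/0.466 = 2.1459
μ = λ + 1/W = 37.54 + 2.1459 = 39.6859 per hr

Final: 39.6859 /hr


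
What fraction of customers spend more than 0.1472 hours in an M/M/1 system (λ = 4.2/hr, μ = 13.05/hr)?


W ~ Exponential(μ−λ) for M/M/1.
μ − λ = 13.05 − 4.2 = 8.8500
P(W > t) = e^{−(μ−λ)t} = e^{−1.3027} = 0.271792

Final: 0.271792


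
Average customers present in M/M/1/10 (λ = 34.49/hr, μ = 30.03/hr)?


ρ = 34.49/30.03 = 1.1485
L = ρ[1 − (K+1)ρ^K + Kρ^(K+1)] / [(1−ρ)(1−ρ^(K+1))]
Numerator: 1.1485·(1 − 11·3.993729 + 10·4.586871) = 3.373983
Denominator: (-0.1485)·(-3.586871) = 0.532715
L = 3.373983/0.532715 = 6.3336

Final: 6.3336


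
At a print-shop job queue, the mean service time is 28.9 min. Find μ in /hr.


μ = 1/(service time) in consistent units.
1 hour = 60 min, so μ = 60/28.9 = 2.0761 per hour

Final: 2.0761 /hr


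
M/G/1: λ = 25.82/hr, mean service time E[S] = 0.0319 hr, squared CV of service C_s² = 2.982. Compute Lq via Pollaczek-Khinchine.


ρ = λ·E[S] = 25.82·0.0319 = 0.8237
Lq = ρ²(1+C_s²)/(2(1−ρ)) = 0.6784·(1+2.982)/(2·0.1763)
= 0.6784·3.9820/0.3527 = 7.65966

Final: 7.65966


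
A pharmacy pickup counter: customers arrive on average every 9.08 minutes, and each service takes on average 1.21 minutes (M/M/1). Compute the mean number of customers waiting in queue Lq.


λ = 60/9.08 = 6.6079 /hr
μ = 60/1.21 = 49.5868 /hr
ρ = λ/μ = 6.6079/49.5868 = 0.1333
Lq = ρ²/(1−ρ) = 0.01776/0.8667 = 0.02049

Final: 0.02049


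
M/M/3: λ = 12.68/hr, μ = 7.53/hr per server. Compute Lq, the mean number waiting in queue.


a = λ/μ = 1.6839; ρ = a/3 = 0.5613
P₀ = 0.169037
Lq = P₀·a^c·ρ / (c!·(1−ρ)²) = 0.169037·4.77499·0.5613/(6·0.19245)
= 0.39237

Final: 0.39237


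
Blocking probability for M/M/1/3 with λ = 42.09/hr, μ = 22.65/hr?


ρ = λ/μ = 42.09/22.65 = 1.8583
P_K = (1−ρ)ρ^K/(1−ρ^(K+1)) = (-0.8583·6.417002)/(1 − 11.924574)
= -5.507572/-10.924574 = 0.504145

Final: 0.504145


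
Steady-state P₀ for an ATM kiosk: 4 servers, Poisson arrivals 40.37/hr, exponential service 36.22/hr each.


a = λ/μ = 40.37/36.22 = 1.1146; ρ = a/c = 0.2786
Σ_{k=0}^{3} a^k/k! (terms k=0..3) = 1.00000 + 1.11458 + 0.62114 + 0.23077 = 2.96649
Tail: a^4/(4!(1−ρ)) = 1.54327/(24·0.7214) = 0.08914
P₀ = 1/(2.96649 + 0.08914) = 1/3.05563 = 0.327265

Final: 0.327265


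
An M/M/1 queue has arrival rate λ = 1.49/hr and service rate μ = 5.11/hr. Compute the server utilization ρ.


ρ = λ/μ = 1.49/5.11 = 0.2916

Final: 0.2916


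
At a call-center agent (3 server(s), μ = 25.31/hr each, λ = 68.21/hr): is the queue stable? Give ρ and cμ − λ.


Total capacity cμ = 3·25.31 = 75.93/hr
ρ = λ/(cμ) = 68.21/75.93 = 0.8983
Stable ⇔ ρ < 1: YES
Spare capacity = cμ − λ = 75.93 − 68.21 = 7.72/hr

Final: ρ = 0.8983; stable; margin = 7.72/hr


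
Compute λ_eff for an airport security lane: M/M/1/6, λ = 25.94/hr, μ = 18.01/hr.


ρ = 1.4403; P_K = (1−ρ)ρ^6/(1−ρ^7) = 0.331485
λ_eff = λ(1 − P_K) = 25.94·(1 − 0.331485) = 25.94·0.668515 = 17.3413 /hr

Final: 17.3413 /hr


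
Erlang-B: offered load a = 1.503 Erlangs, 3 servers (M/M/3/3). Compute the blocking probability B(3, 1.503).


B(c,a) = (a^c/c!) / Σ_{k=0}^{c} a^k/k!
a^3/3! = 0.565882
Σ terms (k=0..3): 1.00000 + 1.50300 + 1.12950 + 0.56588 = 4.198386
B = 0.565882/4.198386 = 0.134786

Final: 0.134786


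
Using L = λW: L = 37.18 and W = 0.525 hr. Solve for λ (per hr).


λ = L/W = 37.18/0.525 = 70.8190 /hr

Final: 70.8190 /hr


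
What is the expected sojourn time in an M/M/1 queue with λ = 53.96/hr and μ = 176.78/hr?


W = 1/(μ−λ) = 1/(176.78 − 53.96) = 1/122.82 = 0.008142 hr

Final: 0.008142 hr


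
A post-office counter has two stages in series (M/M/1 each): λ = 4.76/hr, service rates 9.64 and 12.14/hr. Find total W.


Each node sees arrival rate λ = 4.76/hr (tandem ⇒ throughput preserved).
W₁ = 1/(μ₁−λ) = 1/(9.64−4.76) = 0.20492 hr
W₂ = 1/(μ₂−λ) = 1/(12.14−4.76) = 0.13550 hr
W_total = W₁ + W₂ = 0.20492 + 0.13550 = 0.34042 hr

Final: 0.34042 hr


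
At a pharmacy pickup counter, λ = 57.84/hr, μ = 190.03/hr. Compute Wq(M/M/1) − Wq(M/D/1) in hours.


ρ = 57.84/190.03 = 0.3044
Wq(M/M/1) = ρ/(μ−λ) = 0.3044/132.19 = 0.002303 hr
Wq(M/D/1) = ρ/(2(μ−λ)) = 0.001151 hr
Savings = 0.002303 − 0.001151 = 0.001151 hr

Final: 0.001151 hr


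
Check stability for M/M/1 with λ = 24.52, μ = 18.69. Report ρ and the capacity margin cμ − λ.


Total capacity cμ = 1·18.69 = 18.69/hr
ρ = λ/(cμ) = 24.52/18.69 = 1.3119
Stable ⇔ ρ < 1: NO
Spare capacity = cμ − λ = 18.69 − 24.52 = -5.83/hr

Final: ρ = 1.3119; unstable; margin = -5.83/hr


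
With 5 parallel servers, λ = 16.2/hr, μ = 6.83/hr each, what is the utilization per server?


ρ = λ/(cμ) = 16.2/(5·6.83) = 16.2/34.15 = 0.4744

Final: 0.4744


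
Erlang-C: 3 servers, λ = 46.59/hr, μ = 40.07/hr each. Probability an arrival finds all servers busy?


a = λ/μ = 1.1627; ρ = a/3 = 0.3876
P₀ = 0.306144 (from M/M/c formula)
C(c,a) = [a^c/(c!(1−ρ))]·P₀ = [1.57188/(6·0.6124)]·0.306144
= 0.42777·0.306144 = 0.130960

Final: 0.130960


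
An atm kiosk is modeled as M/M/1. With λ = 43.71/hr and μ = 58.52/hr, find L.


ρ = λ/μ = 43.71/58.52 = 0.7469
L = ρ/(1−ρ) = 0.7469/(1 − 0.7469) = 0.7469/0.2531 = 2.9514

Final: 2.9514


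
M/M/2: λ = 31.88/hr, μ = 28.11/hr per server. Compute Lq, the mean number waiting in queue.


a = λ/μ = 1.1341; ρ = a/2 = 0.5671
P₀ = 0.276277
Lq = P₀·a^c·ρ / (c!·(1−ρ)²) = 0.276277·1.28622·0.5671/(2·0.18744)
= 0.53752

Final: 0.53752


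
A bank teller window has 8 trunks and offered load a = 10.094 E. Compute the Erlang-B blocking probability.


B(c,a) = (a^c/c!) / Σ_{k=0}^{c} a^k/k!
a^8/8! = 2672.919502
Σ terms (k=0..8): 1.00000 + 10.09400 + 50.94442 + 171.41099 + 432.55562 + 873.24329 + 1469.08629 + 2118.42243 + 2672.91950 = 7799.676535
B = 2672.919502/7799.676535 = 0.342696

Final: 0.342696


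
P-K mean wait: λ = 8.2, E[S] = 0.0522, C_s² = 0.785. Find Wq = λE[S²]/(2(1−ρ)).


ρ = λ·E[S] = 8.2·0.0522 = 0.4280
E[S²] = E[S]²(1+C_s²) = 0.0522²·(1+0.785) = 0.004864
Wq = λ·E[S²]/(2(1−ρ)) = 8.2·0.004864/(2·0.5720) = 0.03487 hr

Final: 0.03487 hr


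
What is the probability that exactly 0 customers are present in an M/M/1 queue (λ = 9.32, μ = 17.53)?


ρ = 9.32/17.53 = 0.5317
P_n = (1−ρ)·ρ^n = (1 − 0.5317)·0.5317^0 = 0.4683·1.000000 = 0.468340

Final: 0.468340


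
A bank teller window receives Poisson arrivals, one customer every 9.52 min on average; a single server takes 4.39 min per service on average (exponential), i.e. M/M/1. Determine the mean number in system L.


λ = 60/9.52 = 6.3025 /hr
μ = 60/4.39 = 13.6674 /hr
ρ = λ/μ = 6.3025/13.6674 = 0.4611
L = ρ/(1−ρ) = 0.4611/0.5389 = 0.8558

Final: 0.8558


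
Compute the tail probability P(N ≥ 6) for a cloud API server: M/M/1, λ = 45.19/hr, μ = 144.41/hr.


ρ = 45.19/144.41 = 0.3129
P(N ≥ n) = ρ^n = 0.3129^6 = 0.0009390

Final: 0.0009390


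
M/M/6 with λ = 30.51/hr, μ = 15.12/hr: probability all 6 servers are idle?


a = λ/μ = 30.51/15.12 = 2.0179; ρ = a/c = 0.3363
Σ_{k=0}^{5} a^k/k! (terms k=0..5) = 1.00000 + 2.01786 + 2.03587 + 1.36937 + 0.69080 + 0.27879 = 7.39268
Tail: a^6/(6!(1−ρ)) = 67.50602/(720·0.6637) = 0.14127
P₀ = 1/(7.39268 + 0.14127) = 1/7.53395 = 0.132733

Final: 0.132733


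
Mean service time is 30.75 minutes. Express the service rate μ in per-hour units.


μ = 1/(service time) in consistent units.
1 hour = 60 min, so μ = 60/30.75 = 1.9512 per hour

Final: 1.9512 /hr


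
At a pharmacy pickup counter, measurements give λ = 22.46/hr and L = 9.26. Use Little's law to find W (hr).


W = L/λ = 9.26/22.46 = 0.4123 hr

Final: 0.4123 hr


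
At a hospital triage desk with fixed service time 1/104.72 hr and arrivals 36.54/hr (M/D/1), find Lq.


ρ = 36.54/104.72 = 0.3489
M/D/1: Lq = ρ²/(2(1−ρ)) = 0.1218/(2·0.6511) = 0.09350

Final: 0.09350


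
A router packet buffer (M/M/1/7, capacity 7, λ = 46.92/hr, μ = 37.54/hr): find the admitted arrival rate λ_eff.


ρ = 1.2499; P_K = (1−ρ)ρ^7/(1−ρ^8) = 0.240258
λ_eff = λ(1 − P_K) = 46.92·(1 − 0.240258) = 46.92·0.759742 = 35.6471 /hr

Final: 35.6471 /hr


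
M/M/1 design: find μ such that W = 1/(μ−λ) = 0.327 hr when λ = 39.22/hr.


W = 1/(μ−λ) ⇒ μ − λ = 1/W = 1/0.327 = 3.0581
μ = λ + 1/W = 39.22 + 3.0581 = 42.2781 per hr

Final: 42.2781 /hr


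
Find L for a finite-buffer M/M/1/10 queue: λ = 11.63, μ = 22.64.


ρ = 11.63/22.64 = 0.5137
L = ρ[1 − (K+1)ρ^K + Kρ^(K+1)] / [(1−ρ)(1−ρ^(K+1))]
Numerator: 0.5137·(1 − 11·0.001279 + 10·0.0006573) = 0.509839
Denominator: (0.4863)·(0.999343) = 0.485988
L = 0.509839/0.485988 = 1.0491

Final: 1.0491


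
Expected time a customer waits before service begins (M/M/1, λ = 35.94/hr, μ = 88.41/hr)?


ρ = 35.94/88.41 = 0.4065
Wq = ρ/(μ−λ) = 0.4065/(88.41 − 35.94) = 0.4065/52.47 = 0.007748 hr

Final: 0.007748 hr


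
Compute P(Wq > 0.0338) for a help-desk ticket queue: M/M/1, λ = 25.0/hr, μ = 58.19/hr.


ρ = 25.0/58.19 = 0.4296
P(Wq > t) = ρ·e^{−(μ−λ)t} = 0.4296·e^{−1.1218}
= 0.4296·0.325686 = 0.139923

Final: 0.139923


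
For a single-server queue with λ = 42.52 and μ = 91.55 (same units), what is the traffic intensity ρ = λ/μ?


ρ = λ/μ = 42.52/91.55 = 0.4644

Final: 0.4644


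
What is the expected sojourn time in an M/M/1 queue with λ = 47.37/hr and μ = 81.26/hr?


W = 1/(μ−λ) = 1/(81.26 − 47.37) = 1/33.89 = 0.02951 hr

Final: 0.02951 hr


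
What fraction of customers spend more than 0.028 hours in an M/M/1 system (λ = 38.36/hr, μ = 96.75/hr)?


W ~ Exponential(μ−λ) for M/M/1.
μ − λ = 96.75 − 38.36 = 58.3900
P(W > t) = e^{−(μ−λ)t} = e^{−1.6349} = 0.194968

Final: 0.194968


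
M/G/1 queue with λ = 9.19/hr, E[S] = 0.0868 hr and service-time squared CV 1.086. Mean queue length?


ρ = λ·E[S] = 9.19·0.0868 = 0.7977
Lq = ρ²(1+C_s²)/(2(1−ρ)) = 0.6363·(1+1.086)/(2·0.2023)
= 0.6363·2.0860/0.4046 = 3.28051

Final: 3.28051


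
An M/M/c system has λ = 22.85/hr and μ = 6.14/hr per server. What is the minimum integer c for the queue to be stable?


Stability requires cμ > λ ⇔ c > λ/μ.
λ/μ = 22.85/6.14 = 3.7215
Minimum integer c = ⌊3.7215⌋ + 1 = 4
Check: 4·6.14 = 24.56 > 22.85, while 3·6.14 = 18.42 ≤ 22.85

Final: 4 servers


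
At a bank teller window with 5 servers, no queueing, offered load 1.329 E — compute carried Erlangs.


B(5,1.329) = 0.009170 (Erlang-B)
Carried load = a(1 − B) = 1.329·(1 − 0.009170) = 1.329·0.990830 = 1.3168 E

Final: 1.3168 Erlangs


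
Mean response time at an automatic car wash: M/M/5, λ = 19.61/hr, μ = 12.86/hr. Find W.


a = 1.5249; ρ = 0.3050; P₀ = 0.217268
Lq = P₀·a^c·ρ/(c!(1−ρ)²) = 0.009425
Wq = Lq/λ = 0.009425/19.61 = 0.0004806 hr
W = Wq + 1/μ = 0.0004806 + 0.07776 = 0.07824 hr

Final: 0.07824 hr


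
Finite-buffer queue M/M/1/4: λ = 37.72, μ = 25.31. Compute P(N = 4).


ρ = λ/μ = 37.72/25.31 = 1.4903
P_K = (1−ρ)ρ^K/(1−ρ^(K+1)) = (-0.4903·4.933080)/(1 − 7.351868)
= -2.418788/-6.351868 = 0.380799

Final: 0.380799


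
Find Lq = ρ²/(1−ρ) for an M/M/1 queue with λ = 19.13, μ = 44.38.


ρ = 19.13/44.38 = 0.4311
Lq = ρ²/(1−ρ) = 0.1858/0.5689 = 0.3266

Final: 0.3266


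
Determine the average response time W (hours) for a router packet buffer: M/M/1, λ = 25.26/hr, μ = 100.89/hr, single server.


W = 1/(μ−λ) = 1/(100.89 − 25.26) = 1/75.63 = 0.01322 hr

Final: 0.01322 hr


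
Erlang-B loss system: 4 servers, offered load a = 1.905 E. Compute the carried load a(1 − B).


B(4,1.905) = 0.085468 (Erlang-B)
Carried load = a(1 − B) = 1.905·(1 − 0.085468) = 1.905·0.914532 = 1.7422 E

Final: 1.7422 Erlangs
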